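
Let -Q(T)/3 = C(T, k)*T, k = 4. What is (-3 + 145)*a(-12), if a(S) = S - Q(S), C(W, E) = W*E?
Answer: 243672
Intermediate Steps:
C(W, E) = E*W
Q(T) = -12*T² (Q(T) = -3*4*T*T = -12*T²)
a(S) = S + 12*S² (a(S) = S - (-12)*S² = S + 12*S²)
(-3 + 145)*a(-12) = (-3 + 145)*(-12*(1 + 12*(-12))) = 142*(-12*(1 - 144)) = 142*(-12*(-143)) = 142*1716 = 243672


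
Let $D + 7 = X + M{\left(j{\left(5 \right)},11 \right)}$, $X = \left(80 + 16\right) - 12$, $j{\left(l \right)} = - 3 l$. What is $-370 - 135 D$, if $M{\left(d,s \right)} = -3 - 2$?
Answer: $-10090$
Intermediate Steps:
$X = 84$ ($X = 96 - 12 = 84$)
$M{\left(d,s \right)} = -5$ ($M{\left(d,s \right)} = -3 - 2 = -5$)
$D = 72$ ($D = -7 + \left(84 - 5\right) = -7 + 79 = 72$)
$-370 - 135 D = -370 - 9720 = -10090$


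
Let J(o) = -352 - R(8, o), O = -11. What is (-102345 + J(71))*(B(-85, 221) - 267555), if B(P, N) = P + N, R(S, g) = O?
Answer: 27460187434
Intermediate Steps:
R(S, g) = -11
J(o) = -341 (J(o) = -352 - 1*(-11) = -352 + 11 = -341)
B(P, N) = N + P
(-102345 + J(71))*(B(-85, 221) - 267555) = (-102345 - 341)*((221 - 85) - 267555) = -102686*(136 - 267555) = -102686*(-267419) = 27460187434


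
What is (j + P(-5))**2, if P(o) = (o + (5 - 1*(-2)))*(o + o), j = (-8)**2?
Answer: 1936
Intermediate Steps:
j = 64
P(o) = 2*o*(7 + o) (P(o) = (o + (5 + 2))*(2*o) = (o + 7)*(2*o) = (7 + o)*(2*o) = 2*o*(7 + o))
(j + P(-5))**2 = (64 + 2*(-5)*(7 - 5))**2 = (64 + 2*(-5)*2)**2 = (64 - 20)**2 = 44**2 = 1936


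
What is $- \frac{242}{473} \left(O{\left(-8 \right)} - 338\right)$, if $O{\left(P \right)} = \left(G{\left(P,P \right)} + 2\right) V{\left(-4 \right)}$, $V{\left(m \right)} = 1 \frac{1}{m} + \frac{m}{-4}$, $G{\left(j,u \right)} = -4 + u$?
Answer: $\frac{7601}{43} \approx 176.77$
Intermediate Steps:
$V{\left(m \right)} = \frac{1}{m} - \frac{m}{4}$ ($V{\left(m \right)} = \frac{1}{m} + m \left(- \frac{1}{4}\right) = \frac{1}{m} - \frac{m}{4}$)
$O{\left(P \right)} = - \frac{3}{2} + \frac{3 P}{4}$ ($O{\left(P \right)} = \left(\left(-4 + P\right) + 2\right) \left(\frac{1}{-4} - -1\right) = \left(-2 + P\right) \left(- \frac{1}{4} + 1\right) = \left(-2 + P\right) \frac{3}{4} = - \frac{3}{2} + \frac{3 P}{4}$)
$- \frac{242}{473} \left(O{\left(-8 \right)} - 338\right) = - \frac{242}{473} \left(\left(- \frac{3}{2} + \frac{3}{4} \left(-8\right)\right) - 338\right) = \left(-242\right) \frac{1}{473} \left(\left(- \frac{3}{2} - 6\right) - 338\right) = - \frac{22 \left(- \frac{15}{2} - 338\right)}{43} = \left(- \frac{22}{43}\right) \left(- \frac{691}{2}\right) = \frac{7601}{43}$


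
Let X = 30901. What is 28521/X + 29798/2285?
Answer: 985958483/70608785 ≈ 13.964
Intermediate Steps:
28521/X + 29798/2285 = 28521/30901 + 29798/2285 = 985958483/70608785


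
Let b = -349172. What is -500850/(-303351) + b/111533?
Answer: -16686790774/11277882361 ≈ -1.4796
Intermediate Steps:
-500850/(-303351) + b/111533 = -500850/(-303351) - 349172/111533 = -500850*(-1/303351) - 349172*1/111533 = 166950/101117 - 349172/111533 = -16686790774/11277882361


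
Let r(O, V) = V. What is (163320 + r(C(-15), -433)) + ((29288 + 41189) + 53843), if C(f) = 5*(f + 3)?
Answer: 287207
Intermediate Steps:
C(f) = 15 + 5*f (C(f) = 5*(3 + f) = 15 + 5*f)
(163320 + r(C(-15), -433)) + ((29288 + 41189) + 53843) = (163320 - 433) + ((29288 + 41189) + 53843) = 162887 + (70477 + 53843) = 162887 + 124320 = 287207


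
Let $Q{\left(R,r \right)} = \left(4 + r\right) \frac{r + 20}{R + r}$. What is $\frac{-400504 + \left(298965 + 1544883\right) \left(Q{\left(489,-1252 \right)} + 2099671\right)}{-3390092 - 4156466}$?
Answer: $- \frac{210792821893216}{411287411} \approx -5.1252 \cdot 10^{5}$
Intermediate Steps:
$Q{\left(R,r \right)} = \frac{\left(4 + r\right) \left(20 + r\right)}{R + r}$ ($Q{\left(R,r \right)} = \left(4 + r\right) \frac{20 + r}{R + r} = \frac{\left(4 + r\right) \left(20 + r\right)}{R + r}$)
$\frac{-400504 + \left(298965 + 1544883\right) \left(Q{\left(489,-1252 \right)} + 2099671\right)}{-3390092 - 4156466} = \frac{-400504 + \left(298965 + 1544883\right) \left(\frac{80 + \left(-1252\right)^{2} + 24 \left(-1252\right)}{489 - 1252} + 2099671\right)}{-3390092 - 4156466} = \frac{-400504 + 1843848 \left(\frac{80 + 1567504 - 30048}{-763} + 2099671\right)}{-7546558} = \left(-400504 + 1843848 \left(\left(- \frac{1}{763}\right) 1537536 + 2099671\right)\right) \left(- \frac{1}{7546558}\right) = \left(-400504 + 1843848 \left(- \frac{219648}{109} + 2099671\right)\right) \left(- \frac{1}{7546558}\right) = \left(-400504 + 1843848 \cdot \frac{228644491}{109}\right) \left(- \frac{1}{7546558}\right) = \left(-400504 + \frac{421585687441368}{109}\right) \left(- \frac{1}{7546558}\right) = \frac{421585643786432}{109} \left(- \frac{1}{7546558}\right) = - \frac{210792821893216}{411287411}$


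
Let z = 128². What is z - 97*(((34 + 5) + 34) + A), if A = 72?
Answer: 2319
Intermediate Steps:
z = 16384
z - 97*(((34 + 5) + 34) + A) = 16384 - 97*(((34 + 5) + 34) + 72) = 16384 - 97*((39 + 34) + 72) = 16384 - 97*(73 + 72) = 16384 - 97*145 = 16384 - 14065 = 2319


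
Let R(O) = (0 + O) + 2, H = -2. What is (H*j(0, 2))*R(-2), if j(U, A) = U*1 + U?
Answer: 0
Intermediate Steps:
R(O) = 2 + O (R(O) = O + 2 = 2 + O)
j(U, A) = 2*U (j(U, A) = U + U = 2*U)
(H*j(0, 2))*R(-2) = (-4*0)*(2 - 2) = -2*0*0 = 0*0 = 0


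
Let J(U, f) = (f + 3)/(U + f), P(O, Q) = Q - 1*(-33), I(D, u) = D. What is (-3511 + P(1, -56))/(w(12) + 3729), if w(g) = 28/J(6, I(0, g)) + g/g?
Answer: -589/631 ≈ -0.93344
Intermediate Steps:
P(O, Q) = 33 + Q (P(O, Q) = Q + 33 = 33 + Q)
J(U, f) = (3 + f)/(U + f)
w(g) = 57 (w(g) = 28/(((3 + 0)/(6 + 0))) + g/g = 28/((3/6)) + 1 = 28/(((⅙)*3)) + 1 = 28/(½) + 1 = 28*2 + 1 = 56 + 1 = 57)
(-3511 + P(1, -56))/(w(12) + 3729) = (-3511 + (33 - 56))/(57 + 3729) = (-3511 - 23)/3786 = -3534*1/3786 = -589/631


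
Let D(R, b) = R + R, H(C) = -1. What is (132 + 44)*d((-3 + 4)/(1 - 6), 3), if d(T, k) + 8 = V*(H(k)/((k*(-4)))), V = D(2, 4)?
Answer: -4048/3 ≈ -1349.3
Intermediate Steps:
D(R, b) = 2*R
V = 4 (V = 2*2 = 4)
d(T, k) = -8 + 1/k (d(T, k) = -8 + 4*(-1/(k*(-4))) = -8 + 4*(-1/((-4*k))) = -8 + 4*(-(-1)/(4*k)) = -8 + 4*(1/(4*k)) = -8 + 1/k)
(132 + 44)*d((-3 + 4)/(1 - 6), 3) = (132 + 44)*(-8 + 1/3) = 176*(-8 + 1/3) = 176*(-23/3) = -4048/3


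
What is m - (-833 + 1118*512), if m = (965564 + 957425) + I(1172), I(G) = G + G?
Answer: 1353750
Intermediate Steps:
I(G) = 2*G
m = 1925333 (m = (965564 + 957425) + 2*1172 = 1922989 + 2344 = 1925333)
m - (-833 + 1118*512) = 1925333 - (-833 + 1118*512) = 1925333 - (-833 + 572416) = 1925333 - 1*571583 = 1925333 - 571583 = 1353750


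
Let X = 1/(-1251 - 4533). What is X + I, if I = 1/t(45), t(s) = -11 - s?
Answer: -365/20244 ≈ -0.018030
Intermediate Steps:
I = -1/56 (I = 1/(-11 - 1*45) = 1/(-11 - 45) = 1/(-56) = -1/56 ≈ -0.017857)
X = -1/5784 (X = 1/(-5784) = -1/5784 ≈ -0.00017289)
X + I = -1/5784 - 1/56 = -365/20244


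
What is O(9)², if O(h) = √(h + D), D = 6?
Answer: 15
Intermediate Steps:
O(h) = √(6 + h) (O(h) = √(h + 6) = √(6 + h))
O(9)² = (√(6 + 9))² = (√15)² = 15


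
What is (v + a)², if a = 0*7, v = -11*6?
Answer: 4356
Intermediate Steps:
v = -66
a = 0
(v + a)² = (-66 + 0)² = (-66)² = 4356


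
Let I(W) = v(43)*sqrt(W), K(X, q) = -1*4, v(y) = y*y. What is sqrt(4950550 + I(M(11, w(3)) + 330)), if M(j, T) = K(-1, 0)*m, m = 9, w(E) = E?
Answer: sqrt(4950550 + 12943*sqrt(6)) ≈ 2232.1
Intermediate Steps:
v(y) = y**2
K(X, q) = -4
M(j, T) = -36 (M(j, T) = -4*9 = -36)
I(W) = 1849*sqrt(W) (I(W) = 43**2*sqrt(W) = 1849*sqrt(W))
sqrt(4950550 + I(M(11, w(3)) + 330)) = sqrt(4950550 + 1849*sqrt(-36 + 330)) = sqrt(4950550 + 1849*sqrt(294)) = sqrt(4950550 + 1849*(7*sqrt(6))) = sqrt(4950550 + 12943*sqrt(6))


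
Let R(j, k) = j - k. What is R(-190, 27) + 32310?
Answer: 32093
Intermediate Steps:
R(-190, 27) + 32310 = (-190 - 1*27) + 32310 = (-190 - 27) + 32310 = -217 + 32310 = 32093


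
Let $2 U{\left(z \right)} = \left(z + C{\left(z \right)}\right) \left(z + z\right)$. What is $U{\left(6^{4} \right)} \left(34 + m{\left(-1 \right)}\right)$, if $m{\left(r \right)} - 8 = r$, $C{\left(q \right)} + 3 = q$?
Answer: $137569104$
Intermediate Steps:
$C{\left(q \right)} = -3 + q$
$m{\left(r \right)} = 8 + r$
$U{\left(z \right)} = z \left(-3 + 2 z\right)$ ($U{\left(z \right)} = \frac{\left(z + \left(-3 + z\right)\right) \left(z + z\right)}{2} = \frac{\left(-3 + 2 z\right) 2 z}{2} = \frac{2 z \left(-3 + 2 z\right)}{2} = z \left(-3 + 2 z\right)$)
$U{\left(6^{4} \right)} \left(34 + m{\left(-1 \right)}\right) = 6^{4} \left(-3 + 2 \cdot 6^{4}\right) \left(34 + \left(8 - 1\right)\right) = 1296 \left(-3 + 2 \cdot 1296\right) \left(34 + 7\right) = 1296 \left(-3 + 2592\right) 41 = 1296 \cdot 2589 \cdot 41 = 3355344 \cdot 41 = 137569104$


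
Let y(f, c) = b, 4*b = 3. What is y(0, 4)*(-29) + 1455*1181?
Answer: 6873333/4 ≈ 1.7183e+6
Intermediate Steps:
b = ¾ (b = (¼)*3 = ¾ ≈ 0.75000)
y(f, c) = ¾
y(0, 4)*(-29) + 1455*1181 = (¾)*(-29) + 1455*1181 = -87/4 + 1718355 = 6873333/4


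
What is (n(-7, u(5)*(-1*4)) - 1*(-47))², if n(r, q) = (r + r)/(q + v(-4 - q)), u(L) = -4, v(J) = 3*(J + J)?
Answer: 6007401/2704 ≈ 2221.7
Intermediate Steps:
v(J) = 6*J (v(J) = 3*(2*J) = 6*J)
n(r, q) = 2*r/(-24 - 5*q) (n(r, q) = (r + r)/(q + 6*(-4 - q)) = (2*r)/(q + (-24 - 6*q)) = (2*r)/(-24 - 5*q) = 2*r/(-24 - 5*q))
(n(-7, u(5)*(-1*4)) - 1*(-47))² = (2*(-7)/(-24 - (-20)*(-1*4)) - 1*(-47))² = (2*(-7)/(-24 - (-20)*(-4)) + 47)² = (2*(-7)/(-24 - 5*16) + 47)² = (2*(-7)/(-24 - 80) + 47)² = (2*(-7)/(-104) + 47)² = (2*(-7)*(-1/104) + 47)² = (7/52 + 47)² = (2451/52)² = 6007401/2704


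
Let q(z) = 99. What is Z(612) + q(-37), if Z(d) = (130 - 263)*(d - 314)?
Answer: -39535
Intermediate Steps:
Z(d) = 41762 - 133*d (Z(d) = -133*(-314 + d) = 41762 - 133*d)
Z(612) + q(-37) = (41762 - 133*612) + 99 = (41762 - 81396) + 99 = -39634 + 99 = -39535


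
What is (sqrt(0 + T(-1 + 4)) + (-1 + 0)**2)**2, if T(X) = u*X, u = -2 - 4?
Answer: -17 + 6*I*sqrt(2) ≈ -17.0 + 8.4853*I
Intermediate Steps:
u = -6
T(X) = -6*X
(sqrt(0 + T(-1 + 4)) + (-1 + 0)**2)**2 = (sqrt(0 - 6*(-1 + 4)) + (-1 + 0)**2)**2 = (sqrt(0 - 6*3) + (-1)**2)**2 = (sqrt(0 - 18) + 1)**2 = (sqrt(-18) + 1)**2 = (3*I*sqrt(2) + 1)**2 = (1 + 3*I*sqrt(2))**2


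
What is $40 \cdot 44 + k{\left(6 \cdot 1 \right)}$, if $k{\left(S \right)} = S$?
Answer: $1766$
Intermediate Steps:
$40 \cdot 44 + k{\left(6 \cdot 1 \right)} = 40 \cdot 44 + 6 \cdot 1 = 1760 + 6 = 1766$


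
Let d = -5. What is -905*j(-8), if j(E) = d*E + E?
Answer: -28960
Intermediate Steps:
j(E) = -4*E (j(E) = -5*E + E = -4*E)
-905*j(-8) = -(-3620)*(-8) = -905*32 = -28960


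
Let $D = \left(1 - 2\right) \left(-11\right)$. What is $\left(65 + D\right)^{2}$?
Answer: $5776$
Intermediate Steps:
$D = 11$ ($D = \left(1 - 2\right) \left(-11\right) = \left(-1\right) \left(-11\right) = 11$)
$\left(65 + D\right)^{2} = \left(65 + 11\right)^{2} = 76^{2} = 5776$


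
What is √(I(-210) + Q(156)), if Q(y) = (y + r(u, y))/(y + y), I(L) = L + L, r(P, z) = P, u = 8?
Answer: I*√2552082/78 ≈ 20.481*I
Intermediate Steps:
I(L) = 2*L
Q(y) = (8 + y)/(2*y) (Q(y) = (y + 8)/(y + y) = (8 + y)/((2*y)) = (8 + y)*(1/(2*y)) = (8 + y)/(2*y))
√(I(-210) + Q(156)) = √(2*(-210) + (½)*(8 + 156)/156) = √(-420 + (½)*(1/156)*164) = √(-420 + 41/78) = √(-32719/78) = I*√2552082/78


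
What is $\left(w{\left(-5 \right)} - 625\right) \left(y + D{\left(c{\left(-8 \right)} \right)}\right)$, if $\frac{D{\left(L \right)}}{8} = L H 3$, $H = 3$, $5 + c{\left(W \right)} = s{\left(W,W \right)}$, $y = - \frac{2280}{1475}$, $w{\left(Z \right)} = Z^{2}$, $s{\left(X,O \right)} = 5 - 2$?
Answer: $\frac{5152320}{59} \approx 87328.0$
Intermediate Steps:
$s{\left(X,O \right)} = 3$
$y = - \frac{456}{295}$ ($y = \left(-2280\right) \frac{1}{1475} = - \frac{456}{295} \approx -1.5458$)
$c{\left(W \right)} = -2$ ($c{\left(W \right)} = -5 + 3 = -2$)
$D{\left(L \right)} = 72 L$ ($D{\left(L \right)} = 8 L 3 \cdot 3 = 8 \cdot 3 L 3 = 8 \cdot 9 L = 72 L$)
$\left(w{\left(-5 \right)} - 625\right) \left(y + D{\left(c{\left(-8 \right)} \right)}\right) = \left(\left(-5\right)^{2} - 625\right) \left(- \frac{456}{295} + 72 \left(-2\right)\right) = \left(25 - 625\right) \left(- \frac{456}{295} - 144\right) = \left(-600\right) \left(- \frac{42936}{295}\right) = \frac{5152320}{59}$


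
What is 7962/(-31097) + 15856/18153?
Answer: 348539846/564503841 ≈ 0.61743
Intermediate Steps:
7962/(-31097) + 15856/18153 = 7962*(-1/31097) + 15856*(1/18153) = -7962/31097 + 15856/18153 = 348539846/564503841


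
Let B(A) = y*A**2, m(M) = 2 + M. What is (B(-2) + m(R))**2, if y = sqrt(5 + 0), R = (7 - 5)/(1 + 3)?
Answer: 345/4 + 20*sqrt(5) ≈ 130.97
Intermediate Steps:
R = 1/2 (R = 2/4 = 2*(1/4) = 1/2 ≈ 0.50000)
y = sqrt(5) ≈ 2.2361
B(A) = sqrt(5)*A**2
(B(-2) + m(R))**2 = (sqrt(5)*(-2)**2 + (2 + 1/2))**2 = (sqrt(5)*4 + 5/2)**2 = (4*sqrt(5) + 5/2)**2 = (5/2 + 4*sqrt(5))**2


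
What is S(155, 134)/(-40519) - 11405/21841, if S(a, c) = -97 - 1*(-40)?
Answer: -460874258/884975479 ≈ -0.52078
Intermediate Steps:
S(a, c) = -57 (S(a, c) = -97 + 40 = -57)
S(155, 134)/(-40519) - 11405/21841 = -57/(-40519) - 11405/21841 = -57*(-1/40519) - 11405*1/21841 = 57/40519 - 11405/21841 = -460874258/884975479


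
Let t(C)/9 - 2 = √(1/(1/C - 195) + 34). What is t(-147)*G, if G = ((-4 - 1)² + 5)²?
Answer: 16200 + 4050*√27934931002/14333 ≈ 63427.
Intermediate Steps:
t(C) = 18 + 9*√(34 + 1/(-195 + 1/C)) (t(C) = 18 + 9*√(1/(1/C - 195) + 34) = 18 + 9*√(1/(-195 + 1/C) + 34) = 18 + 9*√(34 + 1/(-195 + 1/C)))
G = 900 (G = ((-5)² + 5)² = (25 + 5)² = 30² = 900)
t(-147)*G = (18 + 9*√((-34 + 6629*(-147))/(-1 + 195*(-147))))*900 = (18 + 9*√((-34 - 974463)/(-1 - 28665)))*900 = (18 + 9*√(-974497/(-28666)))*900 = (18 + 9*√(-1/28666*(-974497)))*900 = (18 + 9*√(974497/28666))*900 = (18 + 9*(√27934931002/28666))*900 = (18 + 9*√27934931002/28666)*900 = 16200 + 4050*√27934931002/14333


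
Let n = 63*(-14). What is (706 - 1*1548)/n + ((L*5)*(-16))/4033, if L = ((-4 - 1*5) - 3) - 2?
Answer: 2191813/1778553 ≈ 1.2324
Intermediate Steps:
L = -14 (L = ((-4 - 5) - 3) - 2 = (-9 - 3) - 2 = -12 - 2 = -14)
n = -882
(706 - 1*1548)/n + ((L*5)*(-16))/4033 = (706 - 1*1548)/(-882) + (-14*5*(-16))/4033 = (706 - 1548)*(-1/882) - 70*(-16)*(1/4033) = -842*(-1/882) + 1120*(1/4033) = 421/441 + 1120/4033 = 2191813/1778553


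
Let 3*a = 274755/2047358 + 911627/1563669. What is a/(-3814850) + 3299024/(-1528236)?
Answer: -3357533262344415999256411/1555339716763329185009100 ≈ -2.1587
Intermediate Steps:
a = 2296052707561/9604170709506 (a = (274755/2047358 + 911627/1563669)/3 = (⅓)*(2296052707561/3201390236502) = 2296052707561/9604170709506 ≈ 0.23907)
a/(-3814850) + 3299024/(-1528236) = (2296052707561/9604170709506)/(-3814850) + 3299024/(-1528236) = (2296052707561/9604170709506)*(-1/3814850) + 3299024*(-1/1528236) = -2296052707561/36638470631158964100 - 824756/382059 = -3357533262344415999256411/1555339716763329185009100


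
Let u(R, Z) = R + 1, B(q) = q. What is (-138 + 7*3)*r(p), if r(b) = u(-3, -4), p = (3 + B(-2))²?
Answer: 234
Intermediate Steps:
p = 1 (p = (3 - 2)² = 1² = 1)
u(R, Z) = 1 + R
r(b) = -2 (r(b) = 1 - 3 = -2)
(-138 + 7*3)*r(p) = (-138 + 7*3)*(-2) = (-138 + 21)*(-2) = -117*(-2) = 234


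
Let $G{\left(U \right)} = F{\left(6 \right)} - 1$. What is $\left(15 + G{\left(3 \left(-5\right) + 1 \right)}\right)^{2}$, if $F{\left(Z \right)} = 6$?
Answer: $400$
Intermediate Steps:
$G{\left(U \right)} = 5$ ($G{\left(U \right)} = 6 - 1 = 5$)
$\left(15 + G{\left(3 \left(-5\right) + 1 \right)}\right)^{2} = \left(15 + 5\right)^{2} = 20^{2} = 400$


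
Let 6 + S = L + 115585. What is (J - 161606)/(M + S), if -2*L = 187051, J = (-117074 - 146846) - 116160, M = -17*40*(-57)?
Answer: -1083372/121627 ≈ -8.9073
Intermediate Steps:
M = 38760 (M = -680*(-57) = 38760)
J = -380080 (J = -263920 - 116160 = -380080)
L = -187051/2 (L = -1/2*187051 = -187051/2 ≈ -93526.)
S = 44107/2 (S = -6 + (-187051/2 + 115585) = -6 + 44119/2 = 44107/2 ≈ 22054.)
(J - 161606)/(M + S) = (-380080 - 161606)/(38760 + 44107/2) = -541686/121627/2 = -541686*2/121627 = -1083372/121627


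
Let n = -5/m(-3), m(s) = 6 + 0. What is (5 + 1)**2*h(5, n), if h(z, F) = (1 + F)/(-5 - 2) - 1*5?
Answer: -1266/7 ≈ -180.86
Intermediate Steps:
m(s) = 6
n = -5/6 ≈ -0.83333
h(z, F) = -36/7 - F/7 (h(z, F) = (1 + F)/(-7) - 5 = (1 + F)*(-1/7) - 5 = (-1/7 - F/7) - 5 = -36/7 - F/7)
(5 + 1)**2*h(5, n) = (5 + 1)**2*(-36/7 - 1/7*(-5/6)) = 6**2*(-36/7 + 5/42) = 36*(-211/42) = -1266/7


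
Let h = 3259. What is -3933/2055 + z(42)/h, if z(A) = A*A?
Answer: -3064209/2232415 ≈ -1.3726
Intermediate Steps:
z(A) = A²
-3933/2055 + z(42)/h = -3933/2055 + 42²/3259 = -3933*1/2055 + 1764*(1/3259) = -1311/685 + 1764/3259 = -3064209/2232415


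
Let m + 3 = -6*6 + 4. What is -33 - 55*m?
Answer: 1892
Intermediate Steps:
m = -35 (m = -3 + (-6*6 + 4) = -3 + (-36 + 4) = -3 - 32 = -35)
-33 - 55*m = -33 - 55*(-35) = -33 + 1925 = 1892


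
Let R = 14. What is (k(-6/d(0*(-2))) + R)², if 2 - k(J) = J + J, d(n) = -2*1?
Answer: 100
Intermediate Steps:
d(n) = -2
k(J) = 2 - 2*J (k(J) = 2 - (J + J) = 2 - 2*J)
(k(-6/d(0*(-2))) + R)² = ((2 - (-12)/(-2)) + 14)² = ((2 - (-12)*(-1)/2) + 14)² = ((2 - 2*3) + 14)² = ((2 - 6) + 14)² = (-4 + 14)² = 10² = 100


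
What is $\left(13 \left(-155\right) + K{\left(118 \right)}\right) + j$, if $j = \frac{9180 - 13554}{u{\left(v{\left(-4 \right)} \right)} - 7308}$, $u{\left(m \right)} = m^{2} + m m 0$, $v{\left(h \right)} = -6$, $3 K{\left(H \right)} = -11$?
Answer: $- \frac{2445895}{1212} \approx -2018.1$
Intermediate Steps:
$K{\left(H \right)} = - \frac{11}{3}$ ($K{\left(H \right)} = \frac{1}{3} \left(-11\right) = - \frac{11}{3}$)
$u{\left(m \right)} = m^{2}$ ($u{\left(m \right)} = m^{2} + m 0 = m^{2} + 0 = m^{2}$)
$j = \frac{243}{404}$ ($j = \frac{9180 - 13554}{\left(-6\right)^{2} - 7308} = - \frac{4374}{36 - 7308} = - \frac{4374}{-7272} = \left(-4374\right) \left(- \frac{1}{7272}\right) = \frac{243}{404} \approx 0.60149$)
$\left(13 \left(-155\right) + K{\left(118 \right)}\right) + j = \left(13 \left(-155\right) - \frac{11}{3}\right) + \frac{243}{404} = \left(-2015 - \frac{11}{3}\right) + \frac{243}{404} = - \frac{6056}{3} + \frac{243}{404} = - \frac{2445895}{1212}$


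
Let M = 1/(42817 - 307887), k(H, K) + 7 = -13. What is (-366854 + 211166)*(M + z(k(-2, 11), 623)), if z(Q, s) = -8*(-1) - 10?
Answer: 3174484308/10195 ≈ 3.1138e+5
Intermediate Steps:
k(H, K) = -20 (k(H, K) = -7 - 13 = -20)
z(Q, s) = -2 (z(Q, s) = 8 - 10 = -2)
M = -1/265070 (M = 1/(-265070) = -1/265070 ≈ -3.7726e-6)
(-366854 + 211166)*(M + z(k(-2, 11), 623)) = (-366854 + 211166)*(-1/265070 - 2) = -155688*(-530141/265070) = 3174484308/10195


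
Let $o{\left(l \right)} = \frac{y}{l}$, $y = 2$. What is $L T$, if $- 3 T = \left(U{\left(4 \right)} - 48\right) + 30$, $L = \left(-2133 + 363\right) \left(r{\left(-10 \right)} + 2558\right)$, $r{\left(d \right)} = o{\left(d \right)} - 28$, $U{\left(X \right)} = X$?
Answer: $-20896148$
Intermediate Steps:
$o{\left(l \right)} = \frac{2}{l}$
$r{\left(d \right)} = -28 + \frac{2}{d}$ ($r{\left(d \right)} = \frac{2}{d} - 28 = -28 + \frac{2}{d}$)
$L = -4477746$ ($L = \left(-2133 + 363\right) \left(\left(-28 + \frac{2}{-10}\right) + 2558\right) = - 1770 \left(\left(-28 + 2 \left(- \frac{1}{10}\right)\right) + 2558\right) = - 1770 \left(\left(-28 - \frac{1}{5}\right) + 2558\right) = - 1770 \left(- \frac{141}{5} + 2558\right) = \left(-1770\right) \frac{12649}{5} = -4477746$)
$T = \frac{14}{3}$ ($T = - \frac{\left(4 - 48\right) + 30}{3} = - \frac{-44 + 30}{3} = \left(- \frac{1}{3}\right) \left(-14\right) = \frac{14}{3} \approx 4.6667$)
$L T = \left(-4477746\right) \frac{14}{3} = -20896148$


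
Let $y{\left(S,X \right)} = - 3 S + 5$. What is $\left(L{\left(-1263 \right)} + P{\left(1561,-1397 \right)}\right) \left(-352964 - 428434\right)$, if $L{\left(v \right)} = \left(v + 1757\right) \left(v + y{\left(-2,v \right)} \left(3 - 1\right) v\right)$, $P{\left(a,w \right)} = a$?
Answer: $11212002505710$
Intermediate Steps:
$y{\left(S,X \right)} = 5 - 3 S$
$L{\left(v \right)} = 23 v \left(1757 + v\right)$ ($L{\left(v \right)} = \left(v + 1757\right) \left(v + \left(5 - -6\right) \left(3 - 1\right) v\right) = \left(1757 + v\right) \left(v + \left(5 + 6\right) 2 v\right) = \left(1757 + v\right) \left(v + 11 \cdot 2 v\right) = \left(1757 + v\right) \left(v + 22 v\right) = \left(1757 + v\right) 23 v = 23 v \left(1757 + v\right)$)
$\left(L{\left(-1263 \right)} + P{\left(1561,-1397 \right)}\right) \left(-352964 - 428434\right) = \left(23 \left(-1263\right) \left(1757 - 1263\right) + 1561\right) \left(-352964 - 428434\right) = \left(23 \left(-1263\right) 494 + 1561\right) \left(-781398\right) = \left(-14350206 + 1561\right) \left(-781398\right) = \left(-14348645\right) \left(-781398\right) = 11212002505710$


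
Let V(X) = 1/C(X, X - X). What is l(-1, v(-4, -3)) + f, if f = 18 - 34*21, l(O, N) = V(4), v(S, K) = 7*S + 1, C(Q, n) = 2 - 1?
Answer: -695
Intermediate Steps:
C(Q, n) = 1
V(X) = 1 (V(X) = 1/1 = 1)
v(S, K) = 1 + 7*S
l(O, N) = 1
f = -696 (f = 18 - 714 = -696)
l(-1, v(-4, -3)) + f = 1 - 696 = -695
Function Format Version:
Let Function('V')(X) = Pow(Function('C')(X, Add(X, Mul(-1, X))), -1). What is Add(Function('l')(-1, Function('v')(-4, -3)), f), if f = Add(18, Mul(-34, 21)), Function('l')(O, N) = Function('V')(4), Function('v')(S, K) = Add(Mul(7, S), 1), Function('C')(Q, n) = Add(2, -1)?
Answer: -695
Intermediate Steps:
Function('C')(Q, n) = 1
Function('V')(X) = 1 (Function('V')(X) = Pow(1, -1) = 1)
Function('v')(S, K) = Add(1, Mul(7, S))
Function('l')(O, N) = 1
f = -696 (f = Add(18, -714) = -696)
Add(Function('l')(-1, Function('v')(-4, -3)), f) = Add(1, -696) = -695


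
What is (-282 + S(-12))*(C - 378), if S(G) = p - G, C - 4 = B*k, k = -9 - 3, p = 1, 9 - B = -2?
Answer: 136114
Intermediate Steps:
B = 11 (B = 9 - 1*(-2) = 9 + 2 = 11)
k = -12
C = -128 (C = 4 + 11*(-12) = 4 - 132 = -128)
S(G) = 1 - G
(-282 + S(-12))*(C - 378) = (-282 + (1 - 1*(-12)))*(-128 - 378) = (-282 + (1 + 12))*(-506) = (-282 + 13)*(-506) = -269*(-506) = 136114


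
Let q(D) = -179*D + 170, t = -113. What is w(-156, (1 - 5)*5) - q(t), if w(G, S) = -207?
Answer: -20604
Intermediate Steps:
q(D) = 170 - 179*D
w(-156, (1 - 5)*5) - q(t) = -207 - (170 - 179*(-113)) = -207 - (170 + 20227) = -207 - 1*20397 = -207 - 20397 = -20604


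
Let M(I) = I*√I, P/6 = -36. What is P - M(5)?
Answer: -216 - 5*√5 ≈ -227.18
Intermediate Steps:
P = -216 (P = 6*(-36) = -216)
M(I) = I^(3/2)
P - M(5) = -216 - 5^(3/2) = -216 - 5*√5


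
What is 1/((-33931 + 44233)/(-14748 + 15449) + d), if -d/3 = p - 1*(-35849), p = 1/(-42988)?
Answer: -30134588/3240441671157 ≈ -9.2995e-6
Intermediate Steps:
p = -1/42988 ≈ -2.3262e-5
d = -4623230433/42988 (d = -3*(-1/42988 - 1*(-35849)) = -3*(-1/42988 + 35849) = -3*1541076811/42988 = -4623230433/42988 ≈ -1.0755e+5)
1/((-33931 + 44233)/(-14748 + 15449) + d) = 1/((-33931 + 44233)/(-14748 + 15449) - 4623230433/42988) = 1/(10302/701 - 4623230433/42988) = 1/(-3240441671157/30134588) = -30134588/3240441671157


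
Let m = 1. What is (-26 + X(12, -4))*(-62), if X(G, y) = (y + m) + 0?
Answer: 1798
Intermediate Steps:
X(G, y) = 1 + y (X(G, y) = (y + 1) + 0 = (1 + y) + 0 = 1 + y)
(-26 + X(12, -4))*(-62) = (-26 + (1 - 4))*(-62) = (-26 - 3)*(-62) = -29*(-62) = 1798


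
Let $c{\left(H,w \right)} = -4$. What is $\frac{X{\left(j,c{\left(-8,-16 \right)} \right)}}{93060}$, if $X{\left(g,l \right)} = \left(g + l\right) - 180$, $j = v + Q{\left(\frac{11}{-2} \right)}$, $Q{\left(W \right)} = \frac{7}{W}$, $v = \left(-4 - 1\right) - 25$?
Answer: $- \frac{592}{255915} \approx -0.0023133$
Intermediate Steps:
$v = -30$ ($v = -5 - 25 = -30$)
$j = - \frac{344}{11}$ ($j = -30 + \frac{7}{11 \frac{1}{-2}} = -30 + \frac{7}{11 \left(- \frac{1}{2}\right)} = -30 + \frac{7}{- \frac{11}{2}} = -30 + 7 \left(- \frac{2}{11}\right) = -30 - \frac{14}{11} = - \frac{344}{11} \approx -31.273$)
$X{\left(g,l \right)} = -180 + g + l$
$\frac{X{\left(j,c{\left(-8,-16 \right)} \right)}}{93060} = \frac{-180 - \frac{344}{11} - 4}{93060} = \left(- \frac{2368}{11}\right) \frac{1}{93060} = - \frac{592}{255915}$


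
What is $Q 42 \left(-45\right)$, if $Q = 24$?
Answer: $-45360$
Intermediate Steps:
$Q 42 \left(-45\right) = 24 \cdot 42 \left(-45\right) = 1008 \left(-45\right) = -45360$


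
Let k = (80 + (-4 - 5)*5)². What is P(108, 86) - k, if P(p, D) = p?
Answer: -1117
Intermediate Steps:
k = 1225 (k = (80 - 9*5)² = (80 - 45)² = 35² = 1225)
P(108, 86) - k = 108 - 1*1225 = 108 - 1225 = -1117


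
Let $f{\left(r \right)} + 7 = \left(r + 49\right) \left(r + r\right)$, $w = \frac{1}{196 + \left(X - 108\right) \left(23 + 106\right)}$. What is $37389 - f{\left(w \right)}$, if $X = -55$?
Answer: $\frac{16227269300592}{433930561} \approx 37396.0$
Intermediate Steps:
$w = - \frac{1}{20831}$ ($w = \frac{1}{196 + \left(-55 - 108\right) \left(23 + 106\right)} = \frac{1}{196 - 21027} = \frac{1}{-20831} = - \frac{1}{20831} \approx -4.8005 \cdot 10^{-5}$)
$f{\left(r \right)} = -7 + 2 r \left(49 + r\right)$ ($f{\left(r \right)} = -7 + \left(r + 49\right) \left(r + r\right) = -7 + \left(49 + r\right) 2 r = -7 + 2 r \left(49 + r\right)$)
$37389 - f{\left(w \right)} = 37389 - \left(-7 + 2 \left(- \frac{1}{20831}\right)^{2} + 98 \left(- \frac{1}{20831}\right)\right) = 37389 - \left(-7 + 2 \cdot \frac{1}{433930561} - \frac{98}{20831}\right) = 37389 - \left(-7 + \frac{2}{433930561} - \frac{98}{20831}\right) = 37389 - - \frac{3039555363}{433930561} = 37389 + \frac{3039555363}{433930561} = \frac{16227269300592}{433930561}$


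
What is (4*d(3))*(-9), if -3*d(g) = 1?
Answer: 12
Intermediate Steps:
d(g) = -⅓ (d(g) = -⅓*1 = -⅓)
(4*d(3))*(-9) = (4*(-⅓))*(-9) = -4/3*(-9) = 12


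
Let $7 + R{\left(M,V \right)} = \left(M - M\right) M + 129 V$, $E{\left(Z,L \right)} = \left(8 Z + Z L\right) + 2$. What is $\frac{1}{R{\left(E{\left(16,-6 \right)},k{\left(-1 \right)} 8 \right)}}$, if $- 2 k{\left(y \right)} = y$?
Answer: $\frac{1}{509} \approx 0.0019646$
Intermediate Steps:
$k{\left(y \right)} = - \frac{y}{2}$
$E{\left(Z,L \right)} = 2 + 8 Z + L Z$ ($E{\left(Z,L \right)} = \left(8 Z + L Z\right) + 2 = 2 + 8 Z + L Z$)
$R{\left(M,V \right)} = -7 + 129 V$ ($R{\left(M,V \right)} = -7 + \left(\left(M - M\right) M + 129 V\right) = -7 + \left(0 M + 129 V\right) = -7 + \left(0 + 129 V\right) = -7 + 129 V$)
$\frac{1}{R{\left(E{\left(16,-6 \right)},k{\left(-1 \right)} 8 \right)}} = \frac{1}{-7 + 129 \left(- \frac{1}{2}\right) \left(-1\right) 8} = \frac{1}{-7 + 129 \cdot \frac{1}{2} \cdot 8} = \frac{1}{-7 + 129 \cdot 4} = \frac{1}{-7 + 516} = \frac{1}{509}$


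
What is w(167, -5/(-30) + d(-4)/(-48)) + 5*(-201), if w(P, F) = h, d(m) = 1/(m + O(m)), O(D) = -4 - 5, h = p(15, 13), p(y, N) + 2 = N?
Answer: -994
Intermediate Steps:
p(y, N) = -2 + N
h = 11 (h = -2 + 13 = 11)
O(D) = -9
d(m) = 1/(-9 + m) (d(m) = 1/(m - 9) = 1/(-9 + m))
w(P, F) = 11
w(167, -5/(-30) + d(-4)/(-48)) + 5*(-201) = 11 + 5*(-201) = 11 - 1005 = -994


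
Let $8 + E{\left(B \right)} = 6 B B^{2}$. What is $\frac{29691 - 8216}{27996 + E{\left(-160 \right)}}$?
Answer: $- \frac{21475}{24548012} \approx -0.00087482$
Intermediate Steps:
$E{\left(B \right)} = -8 + 6 B^{3}$ ($E{\left(B \right)} = -8 + 6 B B^{2} = -8 + 6 B^{3}$)
$\frac{29691 - 8216}{27996 + E{\left(-160 \right)}} = \frac{29691 - 8216}{27996 + \left(-8 + 6 \left(-160\right)^{3}\right)} = \frac{21475}{27996 + \left(-8 + 6 \left(-4096000\right)\right)} = \frac{21475}{27996 - 24576008} = \frac{21475}{-24548012} = 21475 \left(- \frac{1}{24548012}\right) = - \frac{21475}{24548012}$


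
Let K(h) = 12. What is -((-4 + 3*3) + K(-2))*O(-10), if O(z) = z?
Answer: 170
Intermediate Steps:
-((-4 + 3*3) + K(-2))*O(-10) = -((-4 + 3*3) + 12)*(-10) = -((-4 + 9) + 12)*(-10) = -(5 + 12)*(-10) = -17*(-10) = -1*(-170) = 170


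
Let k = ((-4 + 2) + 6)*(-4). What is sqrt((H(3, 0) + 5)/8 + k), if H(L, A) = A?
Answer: I*sqrt(246)/4 ≈ 3.9211*I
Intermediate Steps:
k = -16 (k = (-2 + 6)*(-4) = 4*(-4) = -16)
sqrt((H(3, 0) + 5)/8 + k) = sqrt((0 + 5)/8 - 16) = sqrt(5*(1/8) - 16) = sqrt(5/8 - 16) = sqrt(-123/8) = I*sqrt(246)/4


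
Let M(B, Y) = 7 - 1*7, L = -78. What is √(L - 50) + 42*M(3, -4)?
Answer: 8*I*√2 ≈ 11.314*I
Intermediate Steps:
M(B, Y) = 0 (M(B, Y) = 7 - 7 = 0)
√(L - 50) + 42*M(3, -4) = √(-78 - 50) + 42*0 = √(-128) + 0 = 8*I*√2 + 0 = 8*I*√2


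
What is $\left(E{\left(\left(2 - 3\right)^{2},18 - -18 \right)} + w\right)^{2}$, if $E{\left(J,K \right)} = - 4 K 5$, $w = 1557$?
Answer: $700569$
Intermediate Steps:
$E{\left(J,K \right)} = - 20 K$
$\left(E{\left(\left(2 - 3\right)^{2},18 - -18 \right)} + w\right)^{2} = \left(- 20 \left(18 - -18\right) + 1557\right)^{2} = \left(- 20 \left(18 + 18\right) + 1557\right)^{2} = \left(\left(-20\right) 36 + 1557\right)^{2} = \left(-720 + 1557\right)^{2} = 837^{2} = 700569$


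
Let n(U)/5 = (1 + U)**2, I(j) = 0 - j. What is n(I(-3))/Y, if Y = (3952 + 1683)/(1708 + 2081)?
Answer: 60624/1127 ≈ 53.792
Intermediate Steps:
I(j) = -j
n(U) = 5*(1 + U)**2
Y = 5635/3789 ≈ 1.4872
n(I(-3))/Y = (5*(1 - 1*(-3))**2)/(5635/3789) = (5*(1 + 3)**2)*(3789/5635) = (5*4**2)*(3789/5635) = (5*16)*(3789/5635) = 80*(3789/5635) = 60624/1127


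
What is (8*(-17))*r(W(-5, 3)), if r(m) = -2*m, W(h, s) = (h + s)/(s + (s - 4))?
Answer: -272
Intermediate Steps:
W(h, s) = (h + s)/(-4 + 2*s) (W(h, s) = (h + s)/(s + (-4 + s)) = (h + s)/(-4 + 2*s))
(8*(-17))*r(W(-5, 3)) = (8*(-17))*(-(-5 + 3)/(-2 + 3)) = -(-272)*(½)*(-2)/1 = -(-272)*(½)*1*(-2) = -(-272)*(-1) = -136*2 = -272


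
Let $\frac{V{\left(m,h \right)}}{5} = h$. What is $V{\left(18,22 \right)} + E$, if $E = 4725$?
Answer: $4835$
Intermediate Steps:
$V{\left(m,h \right)} = 5 h$
$V{\left(18,22 \right)} + E = 5 \cdot 22 + 4725 = 110 + 4725 = 4835$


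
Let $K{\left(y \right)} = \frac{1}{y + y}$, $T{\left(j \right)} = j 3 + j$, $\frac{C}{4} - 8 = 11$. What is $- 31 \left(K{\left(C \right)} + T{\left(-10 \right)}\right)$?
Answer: $\frac{188449}{152} \approx 1239.8$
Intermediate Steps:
$C = 76$ ($C = 32 + 4 \cdot 11 = 32 + 44 = 76$)
$T{\left(j \right)} = 4 j$ ($T{\left(j \right)} = 3 j + j = 4 j$)
$K{\left(y \right)} = \frac{1}{2 y}$
$- 31 \left(K{\left(C \right)} + T{\left(-10 \right)}\right) = - 31 \left(\frac{1}{2 \cdot 76} + 4 \left(-10\right)\right) = - 31 \left(\frac{1}{2} \cdot \frac{1}{76} - 40\right) = - 31 \left(\frac{1}{152} - 40\right) = \left(-31\right) \left(- \frac{6079}{152}\right) = \frac{188449}{152}$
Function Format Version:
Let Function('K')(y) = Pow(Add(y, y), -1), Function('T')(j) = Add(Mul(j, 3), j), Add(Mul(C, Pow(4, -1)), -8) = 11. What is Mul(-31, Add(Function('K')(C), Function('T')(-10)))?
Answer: Rational(188449, 152) ≈ 1239.8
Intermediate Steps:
C = 76 (C = Add(32, Mul(4, 11)) = Add(32, 44) = 76)
Function('T')(j) = Mul(4, j) (Function('T')(j) = Add(Mul(3, j), j) = Mul(4, j))
Function('K')(y) = Mul(Rational(1, 2), Pow(y, -1)) (Function('K')(y) = Pow(Mul(2, y), -1) = Mul(Rational(1, 2), Pow(y, -1)))
Mul(-31, Add(Function('K')(C), Function('T')(-10))) = Mul(-31, Add(Mul(Rational(1, 2), Pow(76, -1)), Mul(4, -10))) = Mul(-31, Add(Mul(Rational(1, 2), Rational(1, 76)), -40)) = Mul(-31, Add(Rational(1, 152), -40)) = Mul(-31, Rational(-6079, 152)) = Rational(188449, 152)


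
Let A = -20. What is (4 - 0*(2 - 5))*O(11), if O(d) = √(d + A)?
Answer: 12*I ≈ 12.0*I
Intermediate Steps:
O(d) = √(-20 + d) (O(d) = √(d - 20) = √(-20 + d))
(4 - 0*(2 - 5))*O(11) = (4 - 0*(2 - 5))*√(-20 + 11) = (4 - 0*(-3))*√(-9) = (4 - 1*0)*(3*I) = (4 + 0)*(3*I) = 4*(3*I) = 12*I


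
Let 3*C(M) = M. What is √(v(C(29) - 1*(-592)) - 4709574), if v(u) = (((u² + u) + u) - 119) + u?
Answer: I*√39112967/3 ≈ 2084.7*I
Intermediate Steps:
C(M) = M/3
v(u) = -119 + u² + 3*u (v(u) = (((u + u²) + u) - 119) + u = ((u² + 2*u) - 119) + u = (-119 + u² + 2*u) + u = -119 + u² + 3*u)
√(v(C(29) - 1*(-592)) - 4709574) = √((-119 + ((⅓)*29 - 1*(-592))² + 3*((⅓)*29 - 1*(-592))) - 4709574) = √((-119 + (29/3 + 592)² + 3*(29/3 + 592)) - 4709574) = √((-119 + (1805/3)² + 3*(1805/3)) - 4709574) = √((-119 + 3258025/9 + 1805) - 4709574) = √(3273199/9 - 4709574) = √(-39112967/9) = I*√39112967/3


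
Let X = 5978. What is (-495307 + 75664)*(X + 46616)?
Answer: -22070703942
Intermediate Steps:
(-495307 + 75664)*(X + 46616) = (-495307 + 75664)*(5978 + 46616) = -419643*52594 = -22070703942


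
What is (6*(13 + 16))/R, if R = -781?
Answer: -174/781 ≈ -0.22279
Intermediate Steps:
(6*(13 + 16))/R = (6*(13 + 16))/(-781) = (6*29)*(-1/781) = 174*(-1/781) = -174/781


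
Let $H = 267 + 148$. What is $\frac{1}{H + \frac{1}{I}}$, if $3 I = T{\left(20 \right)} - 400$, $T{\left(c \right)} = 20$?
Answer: $\frac{380}{157697} \approx 0.0024097$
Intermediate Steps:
$H = 415$
$I = - \frac{380}{3}$ ($I = \frac{20 - 400}{3} = \frac{1}{3} \left(-380\right) = - \frac{380}{3} \approx -126.67$)
$\frac{1}{H + \frac{1}{I}} = \frac{1}{415 + \frac{1}{- \frac{380}{3}}} = \frac{1}{415 - \frac{3}{380}} = \frac{1}{\frac{157697}{380}} = \frac{380}{157697}$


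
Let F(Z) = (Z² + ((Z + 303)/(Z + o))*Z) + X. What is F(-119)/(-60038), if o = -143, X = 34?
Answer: -1870493/7864978 ≈ -0.23783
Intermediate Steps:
F(Z) = 34 + Z² + Z*(303 + Z)/(-143 + Z) (F(Z) = (Z² + ((Z + 303)/(Z - 143))*Z) + 34 = (Z² + ((303 + Z)/(-143 + Z))*Z) + 34 = (Z² + Z*(303 + Z)/(-143 + Z)) + 34 = 34 + Z² + Z*(303 + Z)/(-143 + Z))
F(-119)/(-60038) = ((-4862 + (-119)³ - 142*(-119)² + 337*(-119))/(-143 - 119))/(-60038) = ((-4862 - 1685159 - 142*14161 - 40103)/(-262))*(-1/60038) = -(-4862 - 1685159 - 2010862 - 40103)/262*(-1/60038) = -1/262*(-3740986)*(-1/60038) = (1870493/131)*(-1/60038) = -1870493/7864978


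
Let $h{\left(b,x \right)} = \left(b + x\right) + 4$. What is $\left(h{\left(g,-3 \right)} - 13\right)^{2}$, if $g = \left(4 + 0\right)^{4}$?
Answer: $59536$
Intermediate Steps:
$g = 256$ ($g = 4^{4} = 256$)
$h{\left(b,x \right)} = 4 + b + x$
$\left(h{\left(g,-3 \right)} - 13\right)^{2} = \left(\left(4 + 256 - 3\right) - 13\right)^{2} = \left(257 - 13\right)^{2} = 244^{2} = 59536$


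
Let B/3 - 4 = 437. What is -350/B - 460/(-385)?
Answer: 1934/2079 ≈ 0.93025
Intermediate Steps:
B = 1323 (B = 12 + 3*437 = 12 + 1311 = 1323)
-350/B - 460/(-385) = -350/1323 - 460/(-385) = -350*1/1323 - 460*(-1/385) = -50/189 + 92/77 = 1934/2079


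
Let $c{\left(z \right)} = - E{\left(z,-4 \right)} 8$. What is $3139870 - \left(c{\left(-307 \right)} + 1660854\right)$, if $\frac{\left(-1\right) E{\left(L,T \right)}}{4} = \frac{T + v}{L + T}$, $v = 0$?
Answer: $\frac{459973848}{311} \approx 1.479 \cdot 10^{6}$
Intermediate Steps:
$E{\left(L,T \right)} = - \frac{4 T}{L + T}$ ($E{\left(L,T \right)} = - 4 \frac{T + 0}{L + T} = - 4 \frac{T}{L + T} = - \frac{4 T}{L + T}$)
$c{\left(z \right)} = - \frac{128}{-4 + z}$ ($c{\left(z \right)} = - \frac{\left(-4\right) \left(-4\right)}{z - 4} \cdot 8 = - \frac{\left(-4\right) \left(-4\right)}{-4 + z} 8 = - \frac{16}{-4 + z} 8 = - \frac{128}{-4 + z}$)
$3139870 - \left(c{\left(-307 \right)} + 1660854\right) = 3139870 - \left(- \frac{128}{-4 - 307} + 1660854\right) = 3139870 - \left(- \frac{128}{-311} + 1660854\right) = 3139870 - \left(\left(-128\right) \left(- \frac{1}{311}\right) + 1660854\right) = 3139870 - \left(\frac{128}{311} + 1660854\right) = 3139870 - \frac{516525722}{311} = \frac{459973848}{311}$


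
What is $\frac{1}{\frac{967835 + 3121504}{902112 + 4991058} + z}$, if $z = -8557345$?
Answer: $- \frac{1964390}{16809961581437} \approx -1.1686 \cdot 10^{-7}$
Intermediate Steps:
$\frac{1}{\frac{967835 + 3121504}{902112 + 4991058} + z} = \frac{1}{\frac{967835 + 3121504}{902112 + 4991058} - 8557345} = \frac{1}{\frac{4089339}{5893170} - 8557345} = \frac{1}{4089339 \cdot \frac{1}{5893170} - 8557345} = \frac{1}{\frac{1363113}{1964390} - 8557345} = \frac{1}{- \frac{16809961581437}{1964390}} = - \frac{1964390}{16809961581437}$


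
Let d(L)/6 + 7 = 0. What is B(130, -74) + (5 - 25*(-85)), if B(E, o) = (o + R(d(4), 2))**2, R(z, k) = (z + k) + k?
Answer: 14674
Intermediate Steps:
d(L) = -42 (d(L) = -42 + 6*0 = -42 + 0 = -42)
R(z, k) = z + 2*k (R(z, k) = (k + z) + k = z + 2*k)
B(E, o) = (-38 + o)**2 (B(E, o) = (o + (-42 + 2*2))**2 = (o + (-42 + 4))**2 = (o - 38)**2 = (-38 + o)**2)
B(130, -74) + (5 - 25*(-85)) = (-38 - 74)**2 + (5 - 25*(-85)) = (-112)**2 + (5 + 2125) = 12544 + 2130 = 14674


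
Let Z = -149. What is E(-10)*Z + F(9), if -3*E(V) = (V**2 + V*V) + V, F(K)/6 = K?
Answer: 28472/3 ≈ 9490.7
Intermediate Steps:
F(K) = 6*K
E(V) = -2*V**2/3 - V/3 (E(V) = -((V**2 + V*V) + V)/3 = -((V**2 + V**2) + V)/3 = -(2*V**2 + V)/3 = -(V + 2*V**2)/3 = -2*V**2/3 - V/3)
E(-10)*Z + F(9) = -1/3*(-10)*(1 + 2*(-10))*(-149) + 6*9 = -1/3*(-10)*(1 - 20)*(-149) + 54 = -1/3*(-10)*(-19)*(-149) + 54 = -190/3*(-149) + 54 = 28310/3 + 54 = 28472/3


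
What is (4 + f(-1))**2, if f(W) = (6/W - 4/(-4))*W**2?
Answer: 1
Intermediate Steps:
f(W) = W**2*(1 + 6/W) (f(W) = (6/W - 4*(-1/4))*W**2 = (6/W + 1)*W**2 = (1 + 6/W)*W**2 = W**2*(1 + 6/W))
(4 + f(-1))**2 = (4 - (6 - 1))**2 = (4 - 1*5)**2 = (4 - 5)**2 = (-1)**2 = 1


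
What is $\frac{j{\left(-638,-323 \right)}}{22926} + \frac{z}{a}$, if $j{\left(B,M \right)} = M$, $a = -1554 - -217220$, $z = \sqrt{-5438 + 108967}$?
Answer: $- \frac{323}{22926} + \frac{\sqrt{103529}}{215666} \approx -0.012597$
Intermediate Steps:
$z = \sqrt{103529} \approx 321.76$
$a = 215666$ ($a = -1554 + 217220 = 215666$)
$\frac{j{\left(-638,-323 \right)}}{22926} + \frac{z}{a} = - \frac{323}{22926} + \frac{\sqrt{103529}}{215666}$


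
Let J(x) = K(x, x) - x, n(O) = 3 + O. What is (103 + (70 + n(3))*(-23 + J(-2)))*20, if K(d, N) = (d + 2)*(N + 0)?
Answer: -29860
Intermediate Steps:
K(d, N) = N*(2 + d) (K(d, N) = (2 + d)*N = N*(2 + d))
J(x) = -x + x*(2 + x) (J(x) = x*(2 + x) - x = -x + x*(2 + x))
(103 + (70 + n(3))*(-23 + J(-2)))*20 = (103 + (70 + (3 + 3))*(-23 - 2*(1 - 2)))*20 = (103 + (70 + 6)*(-23 - 2*(-1)))*20 = (103 + 76*(-23 + 2))*20 = (103 + 76*(-21))*20 = (103 - 1596)*20 = -1493*20 = -29860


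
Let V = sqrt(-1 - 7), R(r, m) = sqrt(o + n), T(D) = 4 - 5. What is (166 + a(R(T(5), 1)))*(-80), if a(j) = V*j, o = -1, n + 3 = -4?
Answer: -12640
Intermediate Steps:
n = -7 (n = -3 - 4 = -7)
T(D) = -1
R(r, m) = 2*I*sqrt(2) (R(r, m) = sqrt(-1 - 7) = sqrt(-8) = 2*I*sqrt(2))
V = 2*I*sqrt(2) (V = sqrt(-8) = 2*I*sqrt(2) ≈ 2.8284*I)
a(j) = 2*I*j*sqrt(2) (a(j) = (2*I*sqrt(2))*j = 2*I*j*sqrt(2))
(166 + a(R(T(5), 1)))*(-80) = (166 + 2*I*(2*I*sqrt(2))*sqrt(2))*(-80) = (166 - 8)*(-80) = 158*(-80) = -12640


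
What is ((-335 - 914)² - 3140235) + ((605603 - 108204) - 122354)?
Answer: -1205189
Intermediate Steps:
((-335 - 914)² - 3140235) + ((605603 - 108204) - 122354) = ((-1249)² - 3140235) + (497399 - 122354) = (1560001 - 3140235) + 375045 = -1580234 + 375045 = -1205189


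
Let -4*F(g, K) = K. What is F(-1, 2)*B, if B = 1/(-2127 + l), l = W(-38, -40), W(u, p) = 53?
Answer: 1/4148 ≈ 0.00024108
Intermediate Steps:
F(g, K) = -K/4
l = 53
B = -1/2074 (B = 1/(-2127 + 53) = 1/(-2074) = -1/2074 ≈ -0.00048216)
F(-1, 2)*B = -¼*2*(-1/2074) = -½*(-1/2074) = 1/4148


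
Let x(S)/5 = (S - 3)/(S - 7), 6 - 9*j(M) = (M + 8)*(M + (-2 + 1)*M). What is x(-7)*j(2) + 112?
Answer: 2402/21 ≈ 114.38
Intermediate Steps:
j(M) = 2/3 (j(M) = 2/3 - (M + 8)*(M + (-2 + 1)*M)/9 = 2/3 - (8 + M)*(M - M)/9 = 2/3 - (8 + M)*0/9 = 2/3 - 1/9*0 = 2/3 + 0 = 2/3)
x(S) = 5*(-3 + S)/(-7 + S) (x(S) = 5*((S - 3)/(S - 7)) = 5*((-3 + S)/(-7 + S)) = 5*(-3 + S)/(-7 + S))
x(-7)*j(2) + 112 = (5*(-3 - 7)/(-7 - 7))*(2/3) + 112 = (5*(-10)/(-14))*(2/3) + 112 = (5*(-1/14)*(-10))*(2/3) + 112 = (25/7)*(2/3) + 112 = 50/21 + 112 = 2402/21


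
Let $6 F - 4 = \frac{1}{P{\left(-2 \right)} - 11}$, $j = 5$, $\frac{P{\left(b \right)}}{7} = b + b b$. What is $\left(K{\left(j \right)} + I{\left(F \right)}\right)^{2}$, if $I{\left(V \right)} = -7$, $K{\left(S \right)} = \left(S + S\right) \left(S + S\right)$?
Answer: $8649$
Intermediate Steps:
$P{\left(b \right)} = 7 b + 7 b^{2}$ ($P{\left(b \right)} = 7 \left(b + b b\right) = 7 \left(b + b^{2}\right) = 7 b + 7 b^{2}$)
$K{\left(S \right)} = 4 S^{2}$ ($K{\left(S \right)} = 2 S 2 S = 4 S^{2}$)
$F = \frac{13}{18}$ ($F = \frac{2}{3} + \frac{1}{6 \left(7 \left(-2\right) \left(1 - 2\right) - 11\right)} = \frac{2}{3} + \frac{1}{6 \left(7 \left(-2\right) \left(-1\right) - 11\right)} = \frac{2}{3} + \frac{1}{6 \left(14 - 11\right)} = \frac{2}{3} + \frac{1}{6 \cdot 3} = \frac{2}{3} + \frac{1}{6} \cdot \frac{1}{3} = \frac{2}{3} + \frac{1}{18} = \frac{13}{18} \approx 0.72222$)
$\left(K{\left(j \right)} + I{\left(F \right)}\right)^{2} = \left(4 \cdot 5^{2} - 7\right)^{2} = \left(4 \cdot 25 - 7\right)^{2} = \left(100 - 7\right)^{2} = 93^{2} = 8649$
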